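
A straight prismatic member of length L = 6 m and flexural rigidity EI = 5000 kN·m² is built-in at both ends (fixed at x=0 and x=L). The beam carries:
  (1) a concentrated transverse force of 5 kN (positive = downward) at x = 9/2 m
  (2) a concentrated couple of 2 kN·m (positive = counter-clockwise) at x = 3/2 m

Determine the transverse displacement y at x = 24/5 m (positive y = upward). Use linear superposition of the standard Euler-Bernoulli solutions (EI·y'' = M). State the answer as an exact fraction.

y(24/5) = -2961/10000000 m

Load 1 — point force P=5 kN at a=9/2 m (b=L-a=3/2):
  y_1 = -Pa²(L-x)²(3bL-(3b+a)(L-x))/(6L³EI)  [x>a] = -5·(9/2)²·(6-(24/5))²·(3·(3/2)·6-(3·(3/2)+(9/2))·(6-(24/5)))/(6·6³·5000) = -729/2000000 m
Load 2 — applied couple M₀=2 kN·m at a=3/2 m (b=L-a=9/2):
  y_2 = (R_Ax³/6 - M_Ax²/2 - M₀(x-a)²/2)/EI  [x>a] with R_A=3/8, M_A=-3/8 = ((3/8)·(24/5)³/6 - (-3/8)·(24/5)²/2 - 2·((24/5)-(3/2))²/2)/5000 = 171/2500000 m
Superposition: y = Σ y_i = -2961/10000000 m ≈ -0.000296 m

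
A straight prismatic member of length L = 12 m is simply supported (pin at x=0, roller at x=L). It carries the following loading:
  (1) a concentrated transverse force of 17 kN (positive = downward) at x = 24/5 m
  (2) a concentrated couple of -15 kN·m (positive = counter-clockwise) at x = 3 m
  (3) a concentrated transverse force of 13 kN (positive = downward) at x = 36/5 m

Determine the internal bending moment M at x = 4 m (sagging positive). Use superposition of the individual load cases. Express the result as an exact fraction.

M(4) = 358/5 kN·m

Load 1 — point force P=17 kN at a=24/5 m (b=L-a=36/5):
  M_1 = Pbx/L  [x≤a] = 17·(36/5)·4/12 = 204/5 kN·m
Load 2 — applied couple M₀=-15 kN·m at a=3 m (b=L-a=9):
  M_2 = M₀x/L - M₀  [x>a] = (-15)·4/12 - (-15) = 10 kN·m
Load 3 — point force P=13 kN at a=36/5 m (b=L-a=24/5):
  M_3 = Pbx/L  [x≤a] = 13·(24/5)·4/12 = 104/5 kN·m
Superposition: M = Σ M_i = 358/5 kN·m ≈ 71.600000 kN·m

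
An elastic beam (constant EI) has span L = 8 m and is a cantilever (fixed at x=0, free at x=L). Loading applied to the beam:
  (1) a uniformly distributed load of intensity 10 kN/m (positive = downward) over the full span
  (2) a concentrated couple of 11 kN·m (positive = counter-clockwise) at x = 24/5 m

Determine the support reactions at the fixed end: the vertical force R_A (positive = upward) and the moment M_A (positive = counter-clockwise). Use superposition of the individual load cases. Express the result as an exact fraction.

R_A = 80 kN, M_A = 309 kN·m

Load 1 — uniform load w=10 kN/m over full span:
  R_A = wL = 10·8 = 80 kN
  M_A = wL²/2 = 10·8²/2 = 320 kN·m
Load 2 — applied couple M₀=11 kN·m at a=24/5 m (b=L-a=16/5):
  R_A = 0 kN
  M_A = -M₀ = -11 kN·m
Superposition: R_A = 80 kN, M_A = 309 kN·m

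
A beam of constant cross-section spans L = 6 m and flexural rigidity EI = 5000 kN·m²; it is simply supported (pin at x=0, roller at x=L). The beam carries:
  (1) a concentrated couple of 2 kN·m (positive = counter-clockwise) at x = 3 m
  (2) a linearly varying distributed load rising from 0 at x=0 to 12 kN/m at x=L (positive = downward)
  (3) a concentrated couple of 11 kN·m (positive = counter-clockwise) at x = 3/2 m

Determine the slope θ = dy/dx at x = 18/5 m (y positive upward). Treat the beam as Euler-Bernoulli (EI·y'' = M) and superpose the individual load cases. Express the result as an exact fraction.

Load 1 — applied couple M₀=2 kN·m at a=3 m (b=L-a=3):
  θ_1 = (M₀x²/(2L)-M₀(x-a)+C₁)/EI  [x>a] with C₁=M₀(3b²-L²)/(6L)=-1/2 = (2·(18/5)²/(2·6)-2·((18/5)-3)+(-1/2))/5000 = 23/250000 rad
Load 2 — triangular load w₀=12 kN/m (0→w₀ over full span):
  θ_2 = -w₀(7L⁴-30L²x²+15x⁴)/(360LEI) = -12·(7·6⁴-30·6²·(18/5)²+15·(18/5)⁴)/(360·6·5000) = 1044/390625 rad
Load 3 — applied couple M₀=11 kN·m at a=3/2 m (b=L-a=9/2):
  θ_3 = (M₀x²/(2L)-M₀(x-a)+C₁)/EI  [x>a] with C₁=M₀(3b²-L²)/(6L)=121/16 = (11·(18/5)²/(2·6)-11·((18/5)-(3/2))+(121/16))/5000 = -1463/2000000 rad
Superposition: θ = Σ θ_i = 101657/50000000 rad ≈ 0.002033 rad

θ(18/5) = 101657/50000000 rad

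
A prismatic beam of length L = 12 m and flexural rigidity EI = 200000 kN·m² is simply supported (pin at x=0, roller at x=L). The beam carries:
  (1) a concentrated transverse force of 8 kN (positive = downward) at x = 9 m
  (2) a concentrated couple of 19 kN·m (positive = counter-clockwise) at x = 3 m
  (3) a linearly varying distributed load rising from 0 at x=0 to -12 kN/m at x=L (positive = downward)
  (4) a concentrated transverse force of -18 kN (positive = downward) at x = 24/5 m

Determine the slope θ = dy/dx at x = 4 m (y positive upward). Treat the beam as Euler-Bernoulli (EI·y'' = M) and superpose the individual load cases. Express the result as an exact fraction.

θ(4) = 876439/600000000 rad

Load 1 — point force P=8 kN at a=9 m (b=L-a=3):
  θ_1 = -Pb(L²-b²-3x²)/(6LEI)  [x≤a] = -8·3·(12²-3²-3·4²)/(6·12·200000) = -29/200000 rad
Load 2 — applied couple M₀=19 kN·m at a=3 m (b=L-a=9):
  θ_2 = (M₀x²/(2L)-M₀(x-a)+C₁)/EI  [x>a] with C₁=M₀(3b²-L²)/(6L)=209/8 = (19·4²/(2·12)-19·(4-3)+(209/8))/200000 = 19/192000 rad
Load 3 — triangular load w₀=-12 kN/m (0→w₀ over full span):
  θ_3 = -w₀(7L⁴-30L²x²+15x⁴)/(360LEI) = -(-12)·(7·12⁴-30·12²·4²+15·4⁴)/(360·12·200000) = 52/46875 rad
Load 4 — point force P=-18 kN at a=24/5 m (b=L-a=36/5):
  θ_4 = -Pb(L²-b²-3x²)/(6LEI)  [x≤a] = -(-18)·(36/5)·(12²-(36/5)²-3·4²)/(6·12·200000) = 621/1562500 rad
Superposition: θ = Σ θ_i = 876439/600000000 rad ≈ 0.001461 rad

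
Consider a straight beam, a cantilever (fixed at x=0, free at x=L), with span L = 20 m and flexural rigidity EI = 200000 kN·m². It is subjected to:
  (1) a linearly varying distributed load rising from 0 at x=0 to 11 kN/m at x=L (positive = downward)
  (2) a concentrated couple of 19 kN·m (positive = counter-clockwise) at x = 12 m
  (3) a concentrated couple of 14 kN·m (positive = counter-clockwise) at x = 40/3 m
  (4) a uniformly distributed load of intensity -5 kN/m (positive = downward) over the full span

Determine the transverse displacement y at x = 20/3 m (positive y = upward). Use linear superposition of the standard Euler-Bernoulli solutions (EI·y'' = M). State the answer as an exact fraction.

y(20/3) = -32047/729000 m

Load 1 — triangular load w₀=11 kN/m (0→w₀ over full span):
  y_1 = (w₀Lx³/12-w₀L²x²/6-w₀x⁵/(120L))/EI = (11·20·(20/3)³/12-11·20²·(20/3)²/6-11·(20/3)⁵/(120·20))/200000 = -4961/36450 m
Load 2 — applied couple M₀=19 kN·m at a=12 m (b=L-a=8):
  y_2 = M₀x²/(2EI)  [x≤a] = 19·(20/3)²/(2·200000) = 19/9000 m
Load 3 — applied couple M₀=14 kN·m at a=40/3 m (b=L-a=20/3):
  y_3 = M₀x²/(2EI)  [x≤a] = 14·(20/3)²/(2·200000) = 7/4500 m
Load 4 — uniform load w=-5 kN/m over full span:
  y_4 = -wx²(x²-4Lx+6L²)/(24EI) = -(-5)·(20/3)²·((20/3)²-4·20·(20/3)+6·20²)/(24·200000) = 43/486 m
Superposition: y = Σ y_i = -32047/729000 m ≈ -0.043960 m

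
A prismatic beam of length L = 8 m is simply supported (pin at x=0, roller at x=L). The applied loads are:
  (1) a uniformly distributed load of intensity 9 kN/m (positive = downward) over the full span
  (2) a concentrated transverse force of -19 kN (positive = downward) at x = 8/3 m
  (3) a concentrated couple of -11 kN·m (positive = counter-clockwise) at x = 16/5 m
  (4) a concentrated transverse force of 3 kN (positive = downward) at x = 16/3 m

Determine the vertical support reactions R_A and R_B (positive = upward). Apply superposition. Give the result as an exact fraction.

Load 1 — uniform load w=9 kN/m over full span:
  R_A = wL/2 = 9·8/2 = 36 kN
  R_B = wL/2 = 9·8/2 = 36 kN
Load 2 — point force P=-19 kN at a=8/3 m (b=L-a=16/3):
  R_A = Pb/L = (-19)·(16/3)/8 = -38/3 kN
  R_B = Pa/L = (-19)·(8/3)/8 = -19/3 kN
Load 3 — applied couple M₀=-11 kN·m at a=16/5 m (b=L-a=24/5):
  R_A = M₀/L = (-11)/8 = -11/8 kN
  R_B = -M₀/L = -(-11)/8 = 11/8 kN
Load 4 — point force P=3 kN at a=16/3 m (b=L-a=8/3):
  R_A = Pb/L = 3·(8/3)/8 = 1 kN
  R_B = Pa/L = 3·(16/3)/8 = 2 kN
Superposition: R_A = 551/24 kN, R_B = 793/24 kN

R_A = 551/24 kN, R_B = 793/24 kN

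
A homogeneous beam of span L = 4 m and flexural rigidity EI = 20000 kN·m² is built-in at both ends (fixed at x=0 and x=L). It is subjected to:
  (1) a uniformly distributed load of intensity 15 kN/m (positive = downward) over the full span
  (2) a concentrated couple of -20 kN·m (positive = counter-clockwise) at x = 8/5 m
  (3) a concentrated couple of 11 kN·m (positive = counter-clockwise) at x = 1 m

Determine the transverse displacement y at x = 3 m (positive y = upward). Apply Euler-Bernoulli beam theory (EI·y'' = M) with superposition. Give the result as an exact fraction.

y(3) = -411/1280000 m

Load 1 — uniform load w=15 kN/m over full span:
  y_1 = -wx²(L-x)²/(24EI) = -15·3²·(4-3)²/(24·20000) = -9/32000 m
Load 2 — applied couple M₀=-20 kN·m at a=8/5 m (b=L-a=12/5):
  y_2 = (R_Ax³/6 - M_Ax²/2 - M₀(x-a)²/2)/EI  [x>a] with R_A=-36/5, M_A=-12/5 = ((-36/5)·3³/6 - (-12/5)·3²/2 - (-20)·(3-(8/5))²/2)/20000 = -1/10000 m
Load 3 — applied couple M₀=11 kN·m at a=1 m (b=L-a=3):
  y_3 = (R_Ax³/6 - M_Ax²/2 - M₀(x-a)²/2)/EI  [x>a] with R_A=99/32, M_A=-33/16 = ((99/32)·3³/6 - (-33/16)·3²/2 - 11·(3-1)²/2)/20000 = 77/1280000 m
Superposition: y = Σ y_i = -411/1280000 m ≈ -0.000321 m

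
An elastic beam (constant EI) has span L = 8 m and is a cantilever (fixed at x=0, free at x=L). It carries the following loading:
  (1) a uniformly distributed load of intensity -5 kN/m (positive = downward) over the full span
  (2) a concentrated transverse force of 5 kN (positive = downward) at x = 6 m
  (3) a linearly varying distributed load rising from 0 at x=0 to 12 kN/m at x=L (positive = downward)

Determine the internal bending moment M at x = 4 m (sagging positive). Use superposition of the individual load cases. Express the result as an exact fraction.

Load 1 — uniform load w=-5 kN/m over full span:
  M_1 = -w(L-x)²/2 = -(-5)·(8-4)²/2 = 40 kN·m
Load 2 — point force P=5 kN at a=6 m (b=L-a=2):
  M_2 = -P(a-x)  [x≤a] = -5·(6-4) = -10 kN·m
Load 3 — triangular load w₀=12 kN/m (0→w₀ over full span):
  M_3 = w₀Lx/2 - w₀L²/3 - w₀x³/(6L) = 12·8·4/2 - 12·8²/3 - 12·4³/(6·8) = -80 kN·m
Superposition: M = Σ M_i = -50 kN·m ≈ -50.000000 kN·m

M(4) = -50 kN·m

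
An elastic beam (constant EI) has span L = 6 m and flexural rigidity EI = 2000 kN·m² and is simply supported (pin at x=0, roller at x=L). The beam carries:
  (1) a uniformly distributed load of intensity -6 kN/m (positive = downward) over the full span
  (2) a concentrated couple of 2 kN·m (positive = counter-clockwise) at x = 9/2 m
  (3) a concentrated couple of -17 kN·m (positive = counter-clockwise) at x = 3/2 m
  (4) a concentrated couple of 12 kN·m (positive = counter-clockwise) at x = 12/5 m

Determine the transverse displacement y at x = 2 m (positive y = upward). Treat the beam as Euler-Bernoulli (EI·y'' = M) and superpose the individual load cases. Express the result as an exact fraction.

Load 1 — uniform load w=-6 kN/m over full span:
  y_1 = -wx(L³-2Lx²+x³)/(24EI) = -(-6)·2·(6³-2·6·2²+2³)/(24·2000) = 11/250 m
Load 2 — applied couple M₀=2 kN·m at a=9/2 m (b=L-a=3/2):
  y_2 = (M₀x³/(6L)+C₁x)/EI  [x≤a] with C₁=M₀(3b²-L²)/(6L)=-13/8 = (2·2³/(6·6)+(-13/8)·2)/2000 = -101/72000 m
Load 3 — applied couple M₀=-17 kN·m at a=3/2 m (b=L-a=9/2):
  y_3 = (M₀x³/(6L)-M₀(x-a)²/2+C₁x)/EI  [x>a] with C₁=M₀(3b²-L²)/(6L)=-187/16 = ((-17)·2³/(6·6)-(-17)·(2-(3/2))²/2+(-187/16)·2)/2000 = -901/72000 m
Load 4 — applied couple M₀=12 kN·m at a=12/5 m (b=L-a=18/5):
  y_4 = (M₀x³/(6L)+C₁x)/EI  [x≤a] with C₁=M₀(3b²-L²)/(6L)=24/25 = (12·2³/(6·6)+(24/25)·2)/2000 = 43/18750 m
Superposition: y = Σ y_i = 9713/300000 m ≈ 0.032377 m

y(2) = 9713/300000 m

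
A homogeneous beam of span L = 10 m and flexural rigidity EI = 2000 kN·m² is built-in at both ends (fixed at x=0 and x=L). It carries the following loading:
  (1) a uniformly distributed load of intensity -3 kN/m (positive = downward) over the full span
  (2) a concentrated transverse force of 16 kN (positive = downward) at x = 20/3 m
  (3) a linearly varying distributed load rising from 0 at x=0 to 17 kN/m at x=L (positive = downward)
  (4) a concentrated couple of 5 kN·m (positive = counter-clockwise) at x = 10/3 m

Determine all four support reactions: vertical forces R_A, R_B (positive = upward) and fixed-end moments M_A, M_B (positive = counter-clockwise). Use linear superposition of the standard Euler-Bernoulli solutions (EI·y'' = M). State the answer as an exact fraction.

Load 1 — uniform load w=-3 kN/m over full span:
  R_A = wL/2 = (-3)·10/2 = -15 kN
  M_A = wL²/12 = (-3)·10²/12 = -25 kN·m
  R_B = wL/2 = (-3)·10/2 = -15 kN
  M_B = -wL²/12 = -(-3)·10²/12 = 25 kN·m
Load 2 — point force P=16 kN at a=20/3 m (b=L-a=10/3):
  R_A = Pb²(3a+b)/L³ = 16·(10/3)²·(3·(20/3)+(10/3))/10³ = 112/27 kN
  M_A = Pab²/L² = 16·(20/3)·(10/3)²/10² = 320/27 kN·m
  R_B = Pa²(a+3b)/L³ = 16·(20/3)²·((20/3)+3·(10/3))/10³ = 320/27 kN
  M_B = -Pa²b/L² = -16·(20/3)²·(10/3)/10² = -640/27 kN·m
Load 3 — triangular load w₀=17 kN/m (0→w₀ over full span):
  R_A = 3w₀L/20 = 3·17·10/20 = 51/2 kN
  M_A = w₀L²/30 = 17·10²/30 = 170/3 kN·m
  R_B = 7w₀L/20 = 7·17·10/20 = 119/2 kN
  M_B = -w₀L²/20 = -17·10²/20 = -85 kN·m
Load 4 — applied couple M₀=5 kN·m at a=10/3 m (b=L-a=20/3):
  R_A = 6M₀ab/L³ = 6·5·(10/3)·(20/3)/10³ = 2/3 kN
  M_A = M₀b(2a-b)/L² = 5·(20/3)·(2·(10/3)-(20/3))/10² = 0 kN·m
  R_B = -6M₀ab/L³ = -6·5·(10/3)·(20/3)/10³ = -2/3 kN
  M_B = M₀a(2b-a)/L² = 5·(10/3)·(2·(20/3)-(10/3))/10² = 5/3 kN·m
Superposition: R_A = 827/54 kN, M_A = 1175/27 kN·m, R_B = 3007/54 kN, M_B = -2215/27 kN·m

R_A = 827/54 kN, M_A = 1175/27 kN·m, R_B = 3007/54 kN, M_B = -2215/27 kN·m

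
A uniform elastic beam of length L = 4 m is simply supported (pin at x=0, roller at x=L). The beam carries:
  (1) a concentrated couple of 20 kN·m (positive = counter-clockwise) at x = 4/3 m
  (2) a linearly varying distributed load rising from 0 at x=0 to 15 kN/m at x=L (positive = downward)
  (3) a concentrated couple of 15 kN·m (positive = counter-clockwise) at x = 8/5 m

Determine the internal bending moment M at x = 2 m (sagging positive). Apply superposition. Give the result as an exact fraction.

M(2) = -5/2 kN·m

Load 1 — applied couple M₀=20 kN·m at a=4/3 m (b=L-a=8/3):
  M_1 = M₀x/L - M₀  [x>a] = 20·2/4 - 20 = -10 kN·m
Load 2 — triangular load w₀=15 kN/m (0→w₀ over full span):
  M_2 = w₀Lx/6 - w₀x³/(6L) = 15·4·2/6 - 15·2³/(6·4) = 15 kN·m
Load 3 — applied couple M₀=15 kN·m at a=8/5 m (b=L-a=12/5):
  M_3 = M₀x/L - M₀  [x>a] = 15·2/4 - 15 = -15/2 kN·m
Superposition: M = Σ M_i = -5/2 kN·m ≈ -2.500000 kN·m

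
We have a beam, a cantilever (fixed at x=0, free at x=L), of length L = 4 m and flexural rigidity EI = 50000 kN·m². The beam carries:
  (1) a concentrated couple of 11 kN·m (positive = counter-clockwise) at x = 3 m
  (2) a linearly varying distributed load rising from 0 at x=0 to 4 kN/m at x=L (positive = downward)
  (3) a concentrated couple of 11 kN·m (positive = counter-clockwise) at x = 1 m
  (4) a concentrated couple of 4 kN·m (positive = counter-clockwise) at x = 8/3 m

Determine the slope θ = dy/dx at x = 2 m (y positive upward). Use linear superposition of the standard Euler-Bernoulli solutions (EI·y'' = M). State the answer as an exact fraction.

θ(2) = 41/150000 rad

Load 1 — applied couple M₀=11 kN·m at a=3 m (b=L-a=1):
  θ_1 = M₀x/EI  [x≤a] = 11·2/50000 = 11/25000 rad
Load 2 — triangular load w₀=4 kN/m (0→w₀ over full span):
  θ_2 = (w₀Lx²/4-w₀L²x/3-w₀x⁴/(24L))/EI = (4·4·2²/4-4·4²·2/3-4·2⁴/(24·4))/50000 = -41/75000 rad
Load 3 — applied couple M₀=11 kN·m at a=1 m (b=L-a=3):
  θ_3 = M₀a/EI  [x>a] = 11·1/50000 = 11/50000 rad
Load 4 — applied couple M₀=4 kN·m at a=8/3 m (b=L-a=4/3):
  θ_4 = M₀x/EI  [x≤a] = 4·2/50000 = 1/6250 rad
Superposition: θ = Σ θ_i = 41/150000 rad ≈ 0.000273 rad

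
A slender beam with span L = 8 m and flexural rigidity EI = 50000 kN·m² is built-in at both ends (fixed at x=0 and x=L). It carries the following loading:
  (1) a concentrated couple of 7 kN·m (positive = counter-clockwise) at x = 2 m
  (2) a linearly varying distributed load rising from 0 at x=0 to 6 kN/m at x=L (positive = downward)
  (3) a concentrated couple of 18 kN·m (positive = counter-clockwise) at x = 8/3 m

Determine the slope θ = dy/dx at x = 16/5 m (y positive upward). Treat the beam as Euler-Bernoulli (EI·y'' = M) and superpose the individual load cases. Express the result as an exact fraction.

Load 1 — applied couple M₀=7 kN·m at a=2 m (b=L-a=6):
  θ_1 = (R_Ax²/2 - M_Ax - M₀(x-a))/EI  [x>a] with R_A=63/64, M_A=-21/16 = ((63/64)·(16/5)²/2 - (-21/16)·(16/5) - 7·((16/5)-2))/50000 = 21/1250000 rad
Load 2 — triangular load w₀=6 kN/m (0→w₀ over full span):
  θ_2 = -w₀(2x(L-x)(L-2x)(x+2L)+x²(L-x)²)/(120LEI) = -6·(2·(16/5)·(8-(16/5))·(8-2·(16/5))·((16/5)+2·8)+(16/5)²·(8-(16/5))²)/(120·8·50000) = -288/1953125 rad
Load 3 — applied couple M₀=18 kN·m at a=8/3 m (b=L-a=16/3):
  θ_3 = (R_Ax²/2 - M_Ax - M₀(x-a))/EI  [x>a] with R_A=3, M_A=0 = (3·(16/5)²/2 - 0·(16/5) - 18·((16/5)-(8/3)))/50000 = 9/78125 rad
Superposition: θ = Σ θ_i = -483/31250000 rad ≈ -0.000015 rad

θ(16/5) = -483/31250000 rad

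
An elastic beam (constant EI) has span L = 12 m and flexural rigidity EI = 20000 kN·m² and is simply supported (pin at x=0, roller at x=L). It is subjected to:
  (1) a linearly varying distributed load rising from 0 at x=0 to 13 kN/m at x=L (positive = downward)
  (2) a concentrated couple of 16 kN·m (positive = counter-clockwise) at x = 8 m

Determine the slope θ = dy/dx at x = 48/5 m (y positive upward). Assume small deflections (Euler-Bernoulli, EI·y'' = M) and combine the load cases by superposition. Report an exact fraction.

θ(48/5) = 91969/4687500 rad

Load 1 — triangular load w₀=13 kN/m (0→w₀ over full span):
  θ_1 = -w₀(7L⁴-30L²x²+15x⁴)/(360LEI) = -13·(7·12⁴-30·12²·(48/5)²+15·(48/5)⁴)/(360·12·20000) = 29523/1562500 rad
Load 2 — applied couple M₀=16 kN·m at a=8 m (b=L-a=4):
  θ_2 = (M₀x²/(2L)-M₀(x-a)+C₁)/EI  [x>a] with C₁=M₀(3b²-L²)/(6L)=-64/3 = (16·(48/5)²/(2·12)-16·((48/5)-8)+(-64/3))/20000 = 34/46875 rad
Superposition: θ = Σ θ_i = 91969/4687500 rad ≈ 0.019620 rad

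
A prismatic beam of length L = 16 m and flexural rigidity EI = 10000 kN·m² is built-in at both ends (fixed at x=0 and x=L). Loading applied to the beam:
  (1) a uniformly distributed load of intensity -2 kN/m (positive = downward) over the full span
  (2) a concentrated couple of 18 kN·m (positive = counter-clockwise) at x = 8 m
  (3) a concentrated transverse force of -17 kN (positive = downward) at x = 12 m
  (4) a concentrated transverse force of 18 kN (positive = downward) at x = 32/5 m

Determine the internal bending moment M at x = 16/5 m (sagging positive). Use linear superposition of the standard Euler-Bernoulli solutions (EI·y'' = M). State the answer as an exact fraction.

Load 1 — uniform load w=-2 kN/m over full span:
  M_1 = wLx/2 - wL²/12 - wx²/2 = (-2)·16·(16/5)/2 - (-2)·16²/12 - (-2)·(16/5)²/2 = 128/75 kN·m
Load 2 — applied couple M₀=18 kN·m at a=8 m (b=L-a=8):
  M_2 = R_Ax - M_A  [x≤a] with R_A=27/16, M_A=9/2 = (27/16)·(16/5) - (9/2) = 9/10 kN·m
Load 3 — point force P=-17 kN at a=12 m (b=L-a=4):
  M_3 = Pb²(3a+b)x/L³ - Pab²/L²  [x≤a] = (-17)·4²·(3·12+4)·(16/5)/16³ - (-17)·12·4²/16² = 17/4 kN·m
Load 4 — point force P=18 kN at a=32/5 m (b=L-a=48/5):
  M_4 = Pb²(3a+b)x/L³ - Pab²/L²  [x≤a] = 18·(48/5)²·(3·(32/5)+(48/5))·(16/5)/16³ - 18·(32/5)·(48/5)²/16² = -2592/625 kN·m
Superposition: M = Σ M_i = 20321/7500 kN·m ≈ 2.709467 kN·m

M(16/5) = 20321/7500 kN·m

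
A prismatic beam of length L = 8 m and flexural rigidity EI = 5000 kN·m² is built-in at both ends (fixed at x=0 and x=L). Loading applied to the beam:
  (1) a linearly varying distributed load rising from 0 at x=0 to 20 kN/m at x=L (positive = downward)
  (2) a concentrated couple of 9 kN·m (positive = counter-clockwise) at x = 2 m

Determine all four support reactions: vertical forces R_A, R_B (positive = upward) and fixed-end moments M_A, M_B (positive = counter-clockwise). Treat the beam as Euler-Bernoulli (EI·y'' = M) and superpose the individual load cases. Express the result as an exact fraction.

Load 1 — triangular load w₀=20 kN/m (0→w₀ over full span):
  R_A = 3w₀L/20 = 3·20·8/20 = 24 kN
  M_A = w₀L²/30 = 20·8²/30 = 128/3 kN·m
  R_B = 7w₀L/20 = 7·20·8/20 = 56 kN
  M_B = -w₀L²/20 = -20·8²/20 = -64 kN·m
Load 2 — applied couple M₀=9 kN·m at a=2 m (b=L-a=6):
  R_A = 6M₀ab/L³ = 6·9·2·6/8³ = 81/64 kN
  M_A = M₀b(2a-b)/L² = 9·6·(2·2-6)/8² = -27/16 kN·m
  R_B = -6M₀ab/L³ = -6·9·2·6/8³ = -81/64 kN
  M_B = M₀a(2b-a)/L² = 9·2·(2·6-2)/8² = 45/16 kN·m
Superposition: R_A = 1617/64 kN, M_A = 1967/48 kN·m, R_B = 3503/64 kN, M_B = -979/16 kN·m

R_A = 1617/64 kN, M_A = 1967/48 kN·m, R_B = 3503/64 kN, M_B = -979/16 kN·m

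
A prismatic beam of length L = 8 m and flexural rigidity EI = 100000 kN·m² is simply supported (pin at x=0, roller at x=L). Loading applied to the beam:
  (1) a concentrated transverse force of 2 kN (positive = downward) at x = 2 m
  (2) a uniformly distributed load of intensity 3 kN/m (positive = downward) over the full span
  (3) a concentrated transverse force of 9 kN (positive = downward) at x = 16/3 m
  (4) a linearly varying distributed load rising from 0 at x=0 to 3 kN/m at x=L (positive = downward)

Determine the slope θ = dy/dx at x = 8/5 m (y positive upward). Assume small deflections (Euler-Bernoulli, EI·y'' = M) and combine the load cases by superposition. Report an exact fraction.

Load 1 — point force P=2 kN at a=2 m (b=L-a=6):
  θ_1 = -Pb(L²-b²-3x²)/(6LEI)  [x≤a] = -2·6·(8²-6²-3·(8/5)²)/(6·8·100000) = -127/2500000 rad
Load 2 — uniform load w=3 kN/m over full span:
  θ_2 = -w(L³-6Lx²+4x³)/(24EI) = -3·(8³-6·8·(8/5)²+4·(8/5)³)/(24·100000) = -198/390625 rad
Load 3 — point force P=9 kN at a=16/3 m (b=L-a=8/3):
  θ_3 = -Pb(L²-b²-3x²)/(6LEI)  [x≤a] = -9·(8/3)·(8²-(8/3)²-3·(8/5)²)/(6·8·100000) = -173/703125 rad
Load 4 — triangular load w₀=3 kN/m (0→w₀ over full span):
  θ_4 = -w₀(7L⁴-30L²x²+15x⁴)/(360LEI) = -3·(7·8⁴-30·8²·(8/5)²+15·(8/5)⁴)/(360·8·100000) = -1456/5859375 rad
Superposition: θ = Σ θ_i = -591871/562500000 rad ≈ -0.001052 rad

θ(8/5) = -591871/562500000 rad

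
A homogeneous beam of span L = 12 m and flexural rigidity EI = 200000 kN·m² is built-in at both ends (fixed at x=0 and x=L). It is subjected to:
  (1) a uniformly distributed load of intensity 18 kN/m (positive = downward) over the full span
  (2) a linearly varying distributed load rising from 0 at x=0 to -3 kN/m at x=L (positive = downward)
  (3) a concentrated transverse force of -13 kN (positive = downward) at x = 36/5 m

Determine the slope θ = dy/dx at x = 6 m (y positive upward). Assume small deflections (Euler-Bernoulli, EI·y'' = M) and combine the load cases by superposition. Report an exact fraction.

Load 1 — uniform load w=18 kN/m over full span:
  θ_1 = -wx(L-x)(L-2x)/(12EI) = -18·6·(12-6)·(12-2·6)/(12·200000) = 0 rad
Load 2 — triangular load w₀=-3 kN/m (0→w₀ over full span):
  θ_2 = -w₀(2x(L-x)(L-2x)(x+2L)+x²(L-x)²)/(120LEI) = -(-3)·(2·6·(12-6)·(12-2·6)·(6+2·12)+6²·(12-6)²)/(120·12·200000) = 27/2000000 rad
Load 3 — point force P=-13 kN at a=36/5 m (b=L-a=24/5):
  θ_3 = -Pb²x(2aL-(3a+b)x)/(2L³EI)  [x≤a] = -(-13)·(24/5)²·6·(2·(36/5)·12-(3·(36/5)+(24/5))·6)/(2·12³·200000) = 117/3125000 rad
Superposition: θ = Σ θ_i = 2547/50000000 rad ≈ 0.000051 rad

θ(6) = 2547/50000000 rad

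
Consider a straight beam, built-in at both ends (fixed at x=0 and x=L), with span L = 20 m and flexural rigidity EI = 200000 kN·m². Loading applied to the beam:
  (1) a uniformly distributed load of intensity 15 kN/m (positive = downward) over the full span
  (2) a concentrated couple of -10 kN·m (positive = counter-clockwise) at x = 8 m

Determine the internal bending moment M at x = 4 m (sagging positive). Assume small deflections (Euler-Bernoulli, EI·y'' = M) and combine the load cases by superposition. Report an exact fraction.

M(4) = -542/25 kN·m

Load 1 — uniform load w=15 kN/m over full span:
  M_1 = wLx/2 - wL²/12 - wx²/2 = 15·20·4/2 - 15·20²/12 - 15·4²/2 = -20 kN·m
Load 2 — applied couple M₀=-10 kN·m at a=8 m (b=L-a=12):
  M_2 = R_Ax - M_A  [x≤a] with R_A=-18/25, M_A=-6/5 = (-18/25)·4 - (-6/5) = -42/25 kN·m
Superposition: M = Σ M_i = -542/25 kN·m ≈ -21.680000 kN·m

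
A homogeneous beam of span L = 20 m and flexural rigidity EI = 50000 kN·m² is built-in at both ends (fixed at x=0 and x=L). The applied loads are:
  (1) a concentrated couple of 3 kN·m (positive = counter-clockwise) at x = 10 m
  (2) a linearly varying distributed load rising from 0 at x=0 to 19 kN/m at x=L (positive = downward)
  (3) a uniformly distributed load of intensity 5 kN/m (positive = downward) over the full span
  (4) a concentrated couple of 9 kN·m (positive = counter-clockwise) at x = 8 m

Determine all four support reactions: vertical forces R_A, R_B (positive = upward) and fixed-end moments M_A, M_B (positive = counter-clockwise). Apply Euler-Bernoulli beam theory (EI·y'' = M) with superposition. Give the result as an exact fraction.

Load 1 — applied couple M₀=3 kN·m at a=10 m (b=L-a=10):
  R_A = 6M₀ab/L³ = 6·3·10·10/20³ = 9/40 kN
  M_A = M₀b(2a-b)/L² = 3·10·(2·10-10)/20² = 3/4 kN·m
  R_B = -6M₀ab/L³ = -6·3·10·10/20³ = -9/40 kN
  M_B = M₀a(2b-a)/L² = 3·10·(2·10-10)/20² = 3/4 kN·m
Load 2 — triangular load w₀=19 kN/m (0→w₀ over full span):
  R_A = 3w₀L/20 = 3·19·20/20 = 57 kN
  M_A = w₀L²/30 = 19·20²/30 = 760/3 kN·m
  R_B = 7w₀L/20 = 7·19·20/20 = 133 kN
  M_B = -w₀L²/20 = -19·20²/20 = -380 kN·m
Load 3 — uniform load w=5 kN/m over full span:
  R_A = wL/2 = 5·20/2 = 50 kN
  M_A = wL²/12 = 5·20²/12 = 500/3 kN·m
  R_B = wL/2 = 5·20/2 = 50 kN
  M_B = -wL²/12 = -5·20²/12 = -500/3 kN·m
Load 4 — applied couple M₀=9 kN·m at a=8 m (b=L-a=12):
  R_A = 6M₀ab/L³ = 6·9·8·12/20³ = 81/125 kN
  M_A = M₀b(2a-b)/L² = 9·12·(2·8-12)/20² = 27/25 kN·m
  R_B = -6M₀ab/L³ = -6·9·8·12/20³ = -81/125 kN
  M_B = M₀a(2b-a)/L² = 9·8·(2·12-8)/20² = 72/25 kN·m
Superposition: R_A = 107873/1000 kN, M_A = 42183/100 kN·m, R_B = 182127/1000 kN, M_B = -162911/300 kN·m

R_A = 107873/1000 kN, M_A = 42183/100 kN·m, R_B = 182127/1000 kN, M_B = -162911/300 kN·m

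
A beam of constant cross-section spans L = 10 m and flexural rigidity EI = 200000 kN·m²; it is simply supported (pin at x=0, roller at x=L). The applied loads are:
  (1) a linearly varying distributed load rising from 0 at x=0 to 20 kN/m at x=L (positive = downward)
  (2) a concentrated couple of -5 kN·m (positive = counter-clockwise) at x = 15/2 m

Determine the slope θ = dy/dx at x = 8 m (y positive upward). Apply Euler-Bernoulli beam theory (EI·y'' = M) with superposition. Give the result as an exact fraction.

θ(8) = 47479/28800000 rad

Load 1 — triangular load w₀=20 kN/m (0→w₀ over full span):
  θ_1 = -w₀(7L⁴-30L²x²+15x⁴)/(360LEI) = -20·(7·10⁴-30·10²·8²+15·8⁴)/(360·10·200000) = 757/450000 rad
Load 2 — applied couple M₀=-5 kN·m at a=15/2 m (b=L-a=5/2):
  θ_2 = (M₀x²/(2L)-M₀(x-a)+C₁)/EI  [x>a] with C₁=M₀(3b²-L²)/(6L)=325/48 = ((-5)·8²/(2·10)-(-5)·(8-(15/2))+(325/48))/200000 = -323/9600000 rad
Superposition: θ = Σ θ_i = 47479/28800000 rad ≈ 0.001649 rad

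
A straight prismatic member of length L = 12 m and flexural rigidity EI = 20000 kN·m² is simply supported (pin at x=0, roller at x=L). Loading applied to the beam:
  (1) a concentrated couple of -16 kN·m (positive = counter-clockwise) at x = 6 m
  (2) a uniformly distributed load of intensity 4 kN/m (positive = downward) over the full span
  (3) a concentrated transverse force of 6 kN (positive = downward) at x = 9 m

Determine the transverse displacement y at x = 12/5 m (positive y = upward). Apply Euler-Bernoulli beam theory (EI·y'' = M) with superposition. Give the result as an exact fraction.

Load 1 — applied couple M₀=-16 kN·m at a=6 m (b=L-a=6):
  y_1 = (M₀x³/(6L)+C₁x)/EI  [x≤a] with C₁=M₀(3b²-L²)/(6L)=8 = ((-16)·(12/5)³/(6·12)+8·(12/5))/20000 = 63/78125 m
Load 2 — uniform load w=4 kN/m over full span:
  y_2 = -wx(L³-2Lx²+x³)/(24EI) = -4·(12/5)·(12³-2·12·(12/5)²+(12/5)³)/(24·20000) = -12528/390625 m
Load 3 — point force P=6 kN at a=9 m (b=L-a=3):
  y_3 = -Pbx(L²-b²-x²)/(6LEI)  [x≤a] = -6·3·(12/5)·(12²-3²-(12/5)²)/(6·12·20000) = -9693/2500000 m
Superposition: y = Σ y_i = -439281/12500000 m ≈ -0.035142 m

y(12/5) = -439281/12500000 m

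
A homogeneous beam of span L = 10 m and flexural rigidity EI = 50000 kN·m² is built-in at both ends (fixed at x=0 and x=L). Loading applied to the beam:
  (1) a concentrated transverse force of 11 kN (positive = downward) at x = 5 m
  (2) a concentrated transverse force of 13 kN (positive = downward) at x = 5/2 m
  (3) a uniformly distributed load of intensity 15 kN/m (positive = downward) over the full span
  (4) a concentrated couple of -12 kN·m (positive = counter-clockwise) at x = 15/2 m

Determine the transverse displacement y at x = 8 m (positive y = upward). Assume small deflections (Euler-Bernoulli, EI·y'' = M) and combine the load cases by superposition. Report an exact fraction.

Load 1 — point force P=11 kN at a=5 m (b=L-a=5):
  y_1 = -Pa²(L-x)²(3bL-(3b+a)(L-x))/(6L³EI)  [x>a] = -11·5²·(10-8)²·(3·5·10-(3·5+5)·(10-8))/(6·10³·50000) = -121/300000 m
Load 2 — point force P=13 kN at a=5/2 m (b=L-a=15/2):
  y_2 = -Pa²(L-x)²(3bL-(3b+a)(L-x))/(6L³EI)  [x>a] = -13·(5/2)²·(10-8)²·(3·(15/2)·10-(3·(15/2)+(5/2))·(10-8))/(6·10³·50000) = -91/480000 m
Load 3 — uniform load w=15 kN/m over full span:
  y_3 = -wx²(L-x)²/(24EI) = -15·8²·(10-8)²/(24·50000) = -2/625 m
Load 4 — applied couple M₀=-12 kN·m at a=15/2 m (b=L-a=5/2):
  y_4 = (R_Ax³/6 - M_Ax²/2 - M₀(x-a)²/2)/EI  [x>a] with R_A=-27/20, M_A=-15/4 = ((-27/20)·8³/6 - (-15/4)·8²/2 - (-12)·(8-(15/2))²/2)/50000 = 63/500000 m
Superposition: y = Σ y_i = -44003/12000000 m ≈ -0.003667 m

y(8) = -44003/12000000 m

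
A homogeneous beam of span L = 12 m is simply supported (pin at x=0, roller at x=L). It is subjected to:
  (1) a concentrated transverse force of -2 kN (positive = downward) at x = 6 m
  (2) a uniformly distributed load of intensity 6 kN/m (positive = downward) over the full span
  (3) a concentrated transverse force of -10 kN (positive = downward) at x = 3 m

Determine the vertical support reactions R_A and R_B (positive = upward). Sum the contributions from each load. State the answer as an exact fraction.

Load 1 — point force P=-2 kN at a=6 m (b=L-a=6):
  R_A = Pb/L = (-2)·6/12 = -1 kN
  R_B = Pa/L = (-2)·6/12 = -1 kN
Load 2 — uniform load w=6 kN/m over full span:
  R_A = wL/2 = 6·12/2 = 36 kN
  R_B = wL/2 = 6·12/2 = 36 kN
Load 3 — point force P=-10 kN at a=3 m (b=L-a=9):
  R_A = Pb/L = (-10)·9/12 = -15/2 kN
  R_B = Pa/L = (-10)·3/12 = -5/2 kN
Superposition: R_A = 55/2 kN, R_B = 65/2 kN

R_A = 55/2 kN, R_B = 65/2 kN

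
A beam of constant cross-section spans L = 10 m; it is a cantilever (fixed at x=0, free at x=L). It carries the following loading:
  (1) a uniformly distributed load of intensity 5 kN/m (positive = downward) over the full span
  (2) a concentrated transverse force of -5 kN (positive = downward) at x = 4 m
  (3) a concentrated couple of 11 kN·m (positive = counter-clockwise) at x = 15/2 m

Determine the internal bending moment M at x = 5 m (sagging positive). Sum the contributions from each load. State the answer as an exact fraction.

Load 1 — uniform load w=5 kN/m over full span:
  M_1 = -w(L-x)²/2 = -5·(10-5)²/2 = -125/2 kN·m
Load 2 — point force P=-5 kN at a=4 m (b=L-a=6):
  M_2 = 0  [x>a] = 0 kN·m
Load 3 — applied couple M₀=11 kN·m at a=15/2 m (b=L-a=5/2):
  M_3 = M₀  [x≤a] = 11 = 11 kN·m
Superposition: M = Σ M_i = -103/2 kN·m ≈ -51.500000 kN·m

M(5) = -103/2 kN·m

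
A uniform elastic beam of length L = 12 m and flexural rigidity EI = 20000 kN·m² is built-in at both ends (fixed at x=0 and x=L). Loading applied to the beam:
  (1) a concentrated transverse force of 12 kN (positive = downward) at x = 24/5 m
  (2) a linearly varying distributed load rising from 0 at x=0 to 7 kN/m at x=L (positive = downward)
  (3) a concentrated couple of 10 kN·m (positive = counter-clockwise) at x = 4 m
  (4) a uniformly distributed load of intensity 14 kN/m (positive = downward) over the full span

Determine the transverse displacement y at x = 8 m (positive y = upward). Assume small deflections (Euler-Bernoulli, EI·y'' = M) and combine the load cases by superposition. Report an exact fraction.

Load 1 — point force P=12 kN at a=24/5 m (b=L-a=36/5):
  y_1 = -Pa²(L-x)²(3bL-(3b+a)(L-x))/(6L³EI)  [x>a] = -12·(24/5)²·(12-8)²·(3·(36/5)·12-(3·(36/5)+(24/5))·(12-8))/(6·12³·20000) = -256/78125 m
Load 2 — triangular load w₀=7 kN/m (0→w₀ over full span):
  y_2 = -w₀x²(L-x)²(x+2L)/(120LEI) = -7·8²·(12-8)²·(8+2·12)/(120·12·20000) = -224/28125 m
Load 3 — applied couple M₀=10 kN·m at a=4 m (b=L-a=8):
  y_3 = (R_Ax³/6 - M_Ax²/2 - M₀(x-a)²/2)/EI  [x>a] with R_A=10/9, M_A=0 = ((10/9)·8³/6 - 0·8²/2 - 10·(8-4)²/2)/20000 = 1/1350 m
Load 4 — uniform load w=14 kN/m over full span:
  y_4 = -wx²(L-x)²/(24EI) = -14·8²·(12-8)²/(24·20000) = -56/1875 m
Superposition: y = Σ y_i = -170299/4218750 m ≈ -0.040367 m

y(8) = -170299/4218750 m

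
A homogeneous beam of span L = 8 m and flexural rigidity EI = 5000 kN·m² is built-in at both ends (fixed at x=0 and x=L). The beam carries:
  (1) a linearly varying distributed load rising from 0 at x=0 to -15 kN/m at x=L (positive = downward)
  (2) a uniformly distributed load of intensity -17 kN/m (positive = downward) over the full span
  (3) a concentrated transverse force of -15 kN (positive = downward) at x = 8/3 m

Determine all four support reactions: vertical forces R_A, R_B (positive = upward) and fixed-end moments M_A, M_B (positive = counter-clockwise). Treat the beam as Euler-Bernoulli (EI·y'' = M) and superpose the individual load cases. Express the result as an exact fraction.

R_A = -874/9 kN, M_A = -1264/9 kN·m, R_B = -1025/9 kN, M_B = 1328/9 kN·m

Load 1 — triangular load w₀=-15 kN/m (0→w₀ over full span):
  R_A = 3w₀L/20 = 3·(-15)·8/20 = -18 kN
  M_A = w₀L²/30 = (-15)·8²/30 = -32 kN·m
  R_B = 7w₀L/20 = 7·(-15)·8/20 = -42 kN
  M_B = -w₀L²/20 = -(-15)·8²/20 = 48 kN·m
Load 2 — uniform load w=-17 kN/m over full span:
  R_A = wL/2 = (-17)·8/2 = -68 kN
  M_A = wL²/12 = (-17)·8²/12 = -272/3 kN·m
  R_B = wL/2 = (-17)·8/2 = -68 kN
  M_B = -wL²/12 = -(-17)·8²/12 = 272/3 kN·m
Load 3 — point force P=-15 kN at a=8/3 m (b=L-a=16/3):
  R_A = Pb²(3a+b)/L³ = (-15)·(16/3)²·(3·(8/3)+(16/3))/8³ = -100/9 kN
  M_A = Pab²/L² = (-15)·(8/3)·(16/3)²/8² = -160/9 kN·m
  R_B = Pa²(a+3b)/L³ = (-15)·(8/3)²·((8/3)+3·(16/3))/8³ = -35/9 kN
  M_B = -Pa²b/L² = -(-15)·(8/3)²·(16/3)/8² = 80/9 kN·m
Superposition: R_A = -874/9 kN, M_A = -1264/9 kN·m, R_B = -1025/9 kN, M_B = 1328/9 kN·m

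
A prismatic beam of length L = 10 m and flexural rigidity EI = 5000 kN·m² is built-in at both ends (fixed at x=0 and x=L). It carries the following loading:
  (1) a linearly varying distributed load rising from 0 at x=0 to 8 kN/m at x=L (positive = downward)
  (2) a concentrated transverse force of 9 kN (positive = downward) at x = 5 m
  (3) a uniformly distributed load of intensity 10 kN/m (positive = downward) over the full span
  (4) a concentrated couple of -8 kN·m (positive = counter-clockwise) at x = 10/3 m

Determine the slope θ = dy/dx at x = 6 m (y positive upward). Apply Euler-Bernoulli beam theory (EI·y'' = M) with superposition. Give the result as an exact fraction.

θ(6) = 959/75000 rad

Load 1 — triangular load w₀=8 kN/m (0→w₀ over full span):
  θ_1 = -w₀(2x(L-x)(L-2x)(x+2L)+x²(L-x)²)/(120LEI) = -8·(2·6·(10-6)·(10-2·6)·(6+2·10)+6²·(10-6)²)/(120·10·5000) = 8/3125 rad
Load 2 — point force P=9 kN at a=5 m (b=L-a=5):
  θ_2 = Pa²(L-x)(2bL-(3b+a)(L-x))/(2L³EI)  [x>a] = 9·5²·(10-6)·(2·5·10-(3·5+5)·(10-6))/(2·10³·5000) = 9/5000 rad
Load 3 — uniform load w=10 kN/m over full span:
  θ_3 = -wx(L-x)(L-2x)/(12EI) = -10·6·(10-6)·(10-2·6)/(12·5000) = 1/125 rad
Load 4 — applied couple M₀=-8 kN·m at a=10/3 m (b=L-a=20/3):
  θ_4 = (R_Ax²/2 - M_Ax - M₀(x-a))/EI  [x>a] with R_A=-16/15, M_A=0 = ((-16/15)·6²/2 - 0·6 - (-8)·(6-(10/3)))/5000 = 4/9375 rad
Superposition: θ = Σ θ_i = 959/75000 rad ≈ 0.012787 rad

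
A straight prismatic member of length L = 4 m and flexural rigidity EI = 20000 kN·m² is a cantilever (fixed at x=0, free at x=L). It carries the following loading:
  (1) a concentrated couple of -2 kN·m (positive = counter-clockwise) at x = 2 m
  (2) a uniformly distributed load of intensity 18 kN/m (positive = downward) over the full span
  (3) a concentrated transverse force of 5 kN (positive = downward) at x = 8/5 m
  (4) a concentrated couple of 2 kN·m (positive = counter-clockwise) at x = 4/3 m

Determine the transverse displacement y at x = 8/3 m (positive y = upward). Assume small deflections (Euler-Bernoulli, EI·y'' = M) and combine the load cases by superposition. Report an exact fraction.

Load 1 — applied couple M₀=-2 kN·m at a=2 m (b=L-a=2):
  y_1 = M₀a(2x-a)/(2EI)  [x>a] = (-2)·2·(2·(8/3)-2)/(2·20000) = -1/3000 m
Load 2 — uniform load w=18 kN/m over full span:
  y_2 = -wx²(x²-4Lx+6L²)/(24EI) = -18·(8/3)²·((8/3)²-4·4·(8/3)+6·4²)/(24·20000) = -272/16875 m
Load 3 — point force P=5 kN at a=8/5 m (b=L-a=12/5):
  y_3 = -Pa²(3x-a)/(6EI)  [x>a] = -5·(8/5)²·(3·(8/3)-(8/5))/(6·20000) = -32/46875 m
Load 4 — applied couple M₀=2 kN·m at a=4/3 m (b=L-a=8/3):
  y_4 = M₀a(2x-a)/(2EI)  [x>a] = 2·(4/3)·(2·(8/3)-(4/3))/(2·20000) = 1/3750 m
Superposition: y = Σ y_i = -56929/3375000 m ≈ -0.016868 m

y(8/3) = -56929/3375000 m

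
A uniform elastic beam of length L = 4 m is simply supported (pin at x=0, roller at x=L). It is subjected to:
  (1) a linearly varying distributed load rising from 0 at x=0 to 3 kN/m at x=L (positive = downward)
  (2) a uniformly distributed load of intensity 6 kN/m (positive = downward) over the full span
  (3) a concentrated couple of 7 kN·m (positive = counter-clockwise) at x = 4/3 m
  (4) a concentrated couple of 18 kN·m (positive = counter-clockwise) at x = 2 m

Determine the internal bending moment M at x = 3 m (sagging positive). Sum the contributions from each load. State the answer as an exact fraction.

Load 1 — triangular load w₀=3 kN/m (0→w₀ over full span):
  M_1 = w₀Lx/6 - w₀x³/(6L) = 3·4·3/6 - 3·3³/(6·4) = 21/8 kN·m
Load 2 — uniform load w=6 kN/m over full span:
  M_2 = wx(L-x)/2 = 6·3·(4-3)/2 = 9 kN·m
Load 3 — applied couple M₀=7 kN·m at a=4/3 m (b=L-a=8/3):
  M_3 = M₀x/L - M₀  [x>a] = 7·3/4 - 7 = -7/4 kN·m
Load 4 — applied couple M₀=18 kN·m at a=2 m (b=L-a=2):
  M_4 = M₀x/L - M₀  [x>a] = 18·3/4 - 18 = -9/2 kN·m
Superposition: M = Σ M_i = 43/8 kN·m ≈ 5.375000 kN·m

M(3) = 43/8 kN·m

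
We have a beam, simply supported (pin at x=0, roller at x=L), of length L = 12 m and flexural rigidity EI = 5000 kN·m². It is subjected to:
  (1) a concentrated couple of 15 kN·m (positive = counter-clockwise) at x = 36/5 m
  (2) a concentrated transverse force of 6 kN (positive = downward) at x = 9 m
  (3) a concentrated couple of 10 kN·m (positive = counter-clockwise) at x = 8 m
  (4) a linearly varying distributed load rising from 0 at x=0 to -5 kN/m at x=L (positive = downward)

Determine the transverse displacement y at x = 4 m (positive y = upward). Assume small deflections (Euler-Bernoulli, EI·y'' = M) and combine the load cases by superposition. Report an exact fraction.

y(4) = 16037/225000 m

Load 1 — applied couple M₀=15 kN·m at a=36/5 m (b=L-a=24/5):
  y_1 = (M₀x³/(6L)+C₁x)/EI  [x≤a] with C₁=M₀(3b²-L²)/(6L)=-78/5 = (15·4³/(6·12)+(-78/5)·4)/5000 = -92/9375 m
Load 2 — point force P=6 kN at a=9 m (b=L-a=3):
  y_2 = -Pbx(L²-b²-x²)/(6LEI)  [x≤a] = -6·3·4·(12²-3²-4²)/(6·12·5000) = -119/5000 m
Load 3 — applied couple M₀=10 kN·m at a=8 m (b=L-a=4):
  y_3 = (M₀x³/(6L)+C₁x)/EI  [x≤a] with C₁=M₀(3b²-L²)/(6L)=-40/3 = (10·4³/(6·12)+(-40/3)·4)/5000 = -2/225 m
Load 4 — triangular load w₀=-5 kN/m (0→w₀ over full span):
  y_4 = -w₀x(7L⁴-10L²x²+3x⁴)/(360LEI) = -(-5)·4·(7·12⁴-10·12²·4²+3·4⁴)/(360·12·5000) = 128/1125 m
Superposition: y = Σ y_i = 16037/225000 m ≈ 0.071276 m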